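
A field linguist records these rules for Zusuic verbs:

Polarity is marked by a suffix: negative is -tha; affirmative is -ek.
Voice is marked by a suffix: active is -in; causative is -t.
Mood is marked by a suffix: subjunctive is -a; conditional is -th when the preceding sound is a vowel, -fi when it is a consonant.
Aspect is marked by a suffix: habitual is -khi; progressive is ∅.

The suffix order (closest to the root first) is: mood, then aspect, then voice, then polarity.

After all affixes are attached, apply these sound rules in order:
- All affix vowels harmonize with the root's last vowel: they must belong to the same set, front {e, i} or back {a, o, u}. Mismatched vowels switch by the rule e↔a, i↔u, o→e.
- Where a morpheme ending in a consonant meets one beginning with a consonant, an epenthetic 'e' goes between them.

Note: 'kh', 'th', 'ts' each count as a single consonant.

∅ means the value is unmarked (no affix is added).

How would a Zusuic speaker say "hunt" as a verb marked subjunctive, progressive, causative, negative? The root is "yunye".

yunyeetethe

Attach mood subjunctive -a → yunyea.
aspect = progressive: zero marking, form stays yunyea.
Attach voice causative -t → yunyeat.
Attach polarity negative -tha → yunyeattha.
Apply vowel harmony: yunyeattha → yunyeetthe.
Apply epenthesis: yunyeetthe → yunyeetethe.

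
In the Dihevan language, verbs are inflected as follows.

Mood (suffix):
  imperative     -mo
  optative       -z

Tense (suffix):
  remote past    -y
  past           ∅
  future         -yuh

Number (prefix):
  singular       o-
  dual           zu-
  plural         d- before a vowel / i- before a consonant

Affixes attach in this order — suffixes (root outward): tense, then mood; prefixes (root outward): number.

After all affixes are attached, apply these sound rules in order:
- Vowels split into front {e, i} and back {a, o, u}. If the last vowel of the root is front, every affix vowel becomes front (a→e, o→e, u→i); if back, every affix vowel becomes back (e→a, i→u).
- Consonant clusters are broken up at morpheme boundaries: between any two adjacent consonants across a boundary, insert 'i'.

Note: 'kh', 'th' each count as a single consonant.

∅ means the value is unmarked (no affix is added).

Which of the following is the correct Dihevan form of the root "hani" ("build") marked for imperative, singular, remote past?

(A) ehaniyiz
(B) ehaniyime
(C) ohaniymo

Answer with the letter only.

B

Attach tense remote past -y → haniy.
Attach number singular o- → ohaniy.
Attach mood imperative -mo → ohaniymo.
Apply vowel harmony: ohaniymo → ehaniyme.
Apply epenthesis: ehaniyme → ehaniyime.
So the correct form is ehaniyime, option (B).
(C) ohaniymo is wrong: it fails to apply the sound rule(s).
(A) ehaniyiz is wrong: it uses optative instead of imperative for mood.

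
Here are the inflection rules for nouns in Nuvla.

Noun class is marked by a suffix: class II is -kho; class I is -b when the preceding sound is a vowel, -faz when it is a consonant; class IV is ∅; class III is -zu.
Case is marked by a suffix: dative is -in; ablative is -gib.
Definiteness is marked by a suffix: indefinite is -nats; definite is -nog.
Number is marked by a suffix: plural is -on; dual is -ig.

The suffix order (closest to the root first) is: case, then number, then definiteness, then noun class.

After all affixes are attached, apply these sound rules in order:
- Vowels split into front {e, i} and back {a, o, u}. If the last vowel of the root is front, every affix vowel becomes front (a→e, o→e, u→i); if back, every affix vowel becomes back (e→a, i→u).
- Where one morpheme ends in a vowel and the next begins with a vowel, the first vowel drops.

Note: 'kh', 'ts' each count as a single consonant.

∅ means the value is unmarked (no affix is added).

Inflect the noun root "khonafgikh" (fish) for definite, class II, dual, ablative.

khonafgikhgibignegkhe

Attach case ablative -gib → khonafgikhgib.
Attach number dual -ig → khonafgikhgibig.
Attach definiteness definite -nog → khonafgikhgibignog.
Attach noun class class II -kho → khonafgikhgibignogkho.
Apply vowel harmony: khonafgikhgibignogkho → khonafgikhgibignegkhe.
Vowel deletion: no change.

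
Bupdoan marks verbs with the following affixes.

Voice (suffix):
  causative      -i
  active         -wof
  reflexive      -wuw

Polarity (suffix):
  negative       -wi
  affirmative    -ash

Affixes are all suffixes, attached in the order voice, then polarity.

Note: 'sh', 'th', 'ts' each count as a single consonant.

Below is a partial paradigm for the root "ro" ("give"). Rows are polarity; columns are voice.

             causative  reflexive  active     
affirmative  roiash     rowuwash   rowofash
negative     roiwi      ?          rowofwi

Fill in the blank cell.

rowuwwi

Attach voice reflexive -wuw → rowuw.
Attach polarity negative -wi → rowuwwi.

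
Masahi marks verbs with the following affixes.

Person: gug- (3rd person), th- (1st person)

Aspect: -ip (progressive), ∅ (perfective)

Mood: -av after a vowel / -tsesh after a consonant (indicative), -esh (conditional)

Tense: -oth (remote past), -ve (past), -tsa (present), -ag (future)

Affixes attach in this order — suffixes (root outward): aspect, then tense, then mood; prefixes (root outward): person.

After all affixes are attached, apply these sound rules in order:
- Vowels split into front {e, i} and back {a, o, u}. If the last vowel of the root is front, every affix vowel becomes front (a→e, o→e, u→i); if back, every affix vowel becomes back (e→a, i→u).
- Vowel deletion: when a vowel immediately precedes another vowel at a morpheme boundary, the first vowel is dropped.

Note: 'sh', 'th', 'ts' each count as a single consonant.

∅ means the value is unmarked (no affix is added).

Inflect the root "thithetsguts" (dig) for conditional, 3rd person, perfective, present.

gugthithetsgutstsash

aspect = perfective: zero marking, form stays thithetsguts.
Attach person 3rd person gug- → gugthithetsguts.
Attach tense present -tsa → gugthithetsgutstsa.
Attach mood conditional -esh → gugthithetsgutstsaesh.
Apply vowel harmony: gugthithetsgutstsaesh → gugthithetsgutstsaash.
Apply vowel deletion: gugthithetsgutstsaash → gugthithetsgutstsash.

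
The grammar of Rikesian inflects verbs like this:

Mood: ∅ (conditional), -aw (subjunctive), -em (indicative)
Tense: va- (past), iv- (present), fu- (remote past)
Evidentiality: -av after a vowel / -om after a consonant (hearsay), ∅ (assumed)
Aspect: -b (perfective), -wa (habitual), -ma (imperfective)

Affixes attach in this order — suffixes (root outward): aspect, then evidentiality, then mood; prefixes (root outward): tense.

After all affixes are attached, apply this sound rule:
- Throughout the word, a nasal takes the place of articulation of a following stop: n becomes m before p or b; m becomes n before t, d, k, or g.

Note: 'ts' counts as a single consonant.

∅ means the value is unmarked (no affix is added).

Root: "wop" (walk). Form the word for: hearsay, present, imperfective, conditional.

Attach aspect imperfective -ma → wopma.
Attach tense present iv- → ivwopma.
Attach evidentiality hearsay -av (after vowel 'a') → ivwopmaav.
mood = conditional: zero marking, form stays ivwopmaav.
Nasal assimilation: no change.

ivwopmaav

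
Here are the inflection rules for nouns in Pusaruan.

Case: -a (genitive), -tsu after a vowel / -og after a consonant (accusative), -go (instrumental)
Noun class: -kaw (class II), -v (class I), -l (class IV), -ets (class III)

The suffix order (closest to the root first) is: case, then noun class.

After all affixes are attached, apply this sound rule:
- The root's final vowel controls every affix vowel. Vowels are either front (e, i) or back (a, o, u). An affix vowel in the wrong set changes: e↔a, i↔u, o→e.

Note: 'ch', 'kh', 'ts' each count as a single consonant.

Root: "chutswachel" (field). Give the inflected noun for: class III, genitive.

chutswacheleets

Attach case genitive -a → chutswachela.
Attach noun class class III -ets → chutswachelaets.
Apply vowel harmony: chutswachelaets → chutswacheleets.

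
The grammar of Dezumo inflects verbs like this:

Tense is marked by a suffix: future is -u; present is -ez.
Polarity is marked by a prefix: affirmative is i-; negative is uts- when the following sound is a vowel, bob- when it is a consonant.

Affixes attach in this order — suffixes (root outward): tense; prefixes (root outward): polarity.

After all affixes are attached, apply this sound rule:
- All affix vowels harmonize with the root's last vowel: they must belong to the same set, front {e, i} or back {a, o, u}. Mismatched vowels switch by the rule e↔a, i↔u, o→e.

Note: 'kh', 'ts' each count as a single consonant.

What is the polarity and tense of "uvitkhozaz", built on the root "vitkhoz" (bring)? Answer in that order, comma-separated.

Segment: i-vitkhoz-ez.
polarity: i- → affirmative.
tense: -ez → present.

affirmative, present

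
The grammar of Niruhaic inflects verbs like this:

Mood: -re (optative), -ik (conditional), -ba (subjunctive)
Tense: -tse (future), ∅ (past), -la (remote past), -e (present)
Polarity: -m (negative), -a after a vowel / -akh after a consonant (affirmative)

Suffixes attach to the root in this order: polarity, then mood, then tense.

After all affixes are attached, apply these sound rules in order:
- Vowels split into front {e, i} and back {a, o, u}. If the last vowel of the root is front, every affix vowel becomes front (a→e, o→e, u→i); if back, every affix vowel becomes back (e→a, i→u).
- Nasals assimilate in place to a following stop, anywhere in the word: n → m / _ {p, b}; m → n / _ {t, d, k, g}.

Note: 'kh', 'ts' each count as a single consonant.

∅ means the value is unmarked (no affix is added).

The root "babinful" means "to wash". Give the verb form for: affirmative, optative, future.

babinfulakhratsa

Attach polarity affirmative -akh (after consonant 'l') → babinfulakh.
Attach mood optative -re → babinfulakhre.
Attach tense future -tse → babinfulakhretse.
Apply vowel harmony: babinfulakhretse → babinfulakhratsa.
Nasal assimilation: no change.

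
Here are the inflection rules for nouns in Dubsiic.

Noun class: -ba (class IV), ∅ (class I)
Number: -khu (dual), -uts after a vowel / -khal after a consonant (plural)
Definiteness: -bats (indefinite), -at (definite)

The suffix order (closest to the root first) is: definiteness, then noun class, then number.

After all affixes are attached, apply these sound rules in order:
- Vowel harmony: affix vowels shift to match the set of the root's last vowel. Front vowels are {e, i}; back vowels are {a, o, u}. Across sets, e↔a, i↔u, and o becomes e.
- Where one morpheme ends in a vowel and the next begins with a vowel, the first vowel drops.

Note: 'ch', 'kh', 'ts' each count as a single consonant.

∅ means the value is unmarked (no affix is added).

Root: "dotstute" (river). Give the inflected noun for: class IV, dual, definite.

Attach definiteness definite -at → dotstuteat.
Attach noun class class IV -ba → dotstuteatba.
Attach number dual -khu → dotstuteatbakhu.
Apply vowel harmony: dotstuteatbakhu → dotstuteetbekhi.
Apply vowel deletion: dotstuteetbekhi → dotstutetbekhi.

dotstutetbekhi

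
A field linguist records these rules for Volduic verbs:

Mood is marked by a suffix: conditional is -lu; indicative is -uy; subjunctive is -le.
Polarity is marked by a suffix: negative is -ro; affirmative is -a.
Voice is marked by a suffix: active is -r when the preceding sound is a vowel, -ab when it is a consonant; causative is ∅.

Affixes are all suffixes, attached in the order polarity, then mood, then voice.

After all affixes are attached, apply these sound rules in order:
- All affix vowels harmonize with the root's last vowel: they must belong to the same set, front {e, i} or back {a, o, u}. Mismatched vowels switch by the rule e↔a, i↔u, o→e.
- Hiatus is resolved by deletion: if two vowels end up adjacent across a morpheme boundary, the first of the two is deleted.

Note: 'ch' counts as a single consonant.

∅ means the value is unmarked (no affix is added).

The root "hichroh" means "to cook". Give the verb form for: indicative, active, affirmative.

hichrohuyab

Attach polarity affirmative -a → hichroha.
Attach mood indicative -uy → hichrohauy.
Attach voice active -ab (after consonant 'y') → hichrohauyab.
Vowel harmony: no change.
Apply vowel deletion: hichrohauyab → hichrohuyab.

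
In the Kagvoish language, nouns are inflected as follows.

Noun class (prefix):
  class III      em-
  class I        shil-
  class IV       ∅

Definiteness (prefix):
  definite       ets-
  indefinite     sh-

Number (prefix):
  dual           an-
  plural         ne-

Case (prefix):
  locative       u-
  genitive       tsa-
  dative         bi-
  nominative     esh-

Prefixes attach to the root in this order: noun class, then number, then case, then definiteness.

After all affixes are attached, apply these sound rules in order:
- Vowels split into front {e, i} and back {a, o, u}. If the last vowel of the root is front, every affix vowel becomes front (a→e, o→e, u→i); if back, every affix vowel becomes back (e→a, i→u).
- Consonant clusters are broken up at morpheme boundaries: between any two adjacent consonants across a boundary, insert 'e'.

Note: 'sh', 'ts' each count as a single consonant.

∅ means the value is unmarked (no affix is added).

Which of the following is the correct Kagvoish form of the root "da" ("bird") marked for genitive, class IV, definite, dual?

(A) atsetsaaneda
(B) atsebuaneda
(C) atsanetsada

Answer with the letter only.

noun class = class IV: zero marking, form stays da.
Attach number dual an- → anda.
Attach case genitive tsa- → tsaanda.
Attach definiteness definite ets- → etstsaanda.
Apply vowel harmony: etstsaanda → atstsaanda.
Apply epenthesis: atstsaanda → atsetsaaneda.
So the correct form is atsetsaaneda, option (A).
(C) atsanetsada is wrong: it has the affixes in the wrong order.
(B) atsebuaneda is wrong: it uses dative instead of genitive for case.

A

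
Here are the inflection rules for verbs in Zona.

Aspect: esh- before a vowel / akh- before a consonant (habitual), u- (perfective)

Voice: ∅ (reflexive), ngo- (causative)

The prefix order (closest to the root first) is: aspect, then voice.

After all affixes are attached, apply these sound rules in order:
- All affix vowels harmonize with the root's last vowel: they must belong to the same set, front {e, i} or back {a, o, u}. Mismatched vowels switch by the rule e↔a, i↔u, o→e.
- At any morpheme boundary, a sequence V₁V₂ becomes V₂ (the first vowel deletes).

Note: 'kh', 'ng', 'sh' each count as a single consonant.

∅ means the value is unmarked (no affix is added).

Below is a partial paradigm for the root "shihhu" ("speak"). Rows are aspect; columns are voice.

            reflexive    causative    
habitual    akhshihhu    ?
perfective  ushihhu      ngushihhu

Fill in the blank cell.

Attach aspect habitual akh- (before consonant 'sh') → akhshihhu.
Attach voice causative ngo- → ngoakhshihhu.
Vowel harmony: no change.
Apply vowel deletion: ngoakhshihhu → ngakhshihhu.

ngakhshihhu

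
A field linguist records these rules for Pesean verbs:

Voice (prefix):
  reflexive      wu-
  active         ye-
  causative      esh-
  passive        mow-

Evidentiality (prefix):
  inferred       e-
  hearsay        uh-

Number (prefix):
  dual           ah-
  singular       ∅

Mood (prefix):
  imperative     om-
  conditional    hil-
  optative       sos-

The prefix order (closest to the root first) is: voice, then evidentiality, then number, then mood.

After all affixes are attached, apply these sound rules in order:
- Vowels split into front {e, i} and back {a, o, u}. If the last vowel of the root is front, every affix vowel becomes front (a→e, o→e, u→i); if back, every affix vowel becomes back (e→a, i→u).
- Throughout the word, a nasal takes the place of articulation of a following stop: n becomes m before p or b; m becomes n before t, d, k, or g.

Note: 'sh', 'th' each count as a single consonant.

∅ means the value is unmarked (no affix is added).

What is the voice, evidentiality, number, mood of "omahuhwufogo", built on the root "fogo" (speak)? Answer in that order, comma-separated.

Segment: om-ah-uh-wu-fogo.
voice: wu- → reflexive.
evidentiality: uh- → hearsay.
number: ah- → dual.
mood: om- → imperative.

reflexive, hearsay, dual, imperative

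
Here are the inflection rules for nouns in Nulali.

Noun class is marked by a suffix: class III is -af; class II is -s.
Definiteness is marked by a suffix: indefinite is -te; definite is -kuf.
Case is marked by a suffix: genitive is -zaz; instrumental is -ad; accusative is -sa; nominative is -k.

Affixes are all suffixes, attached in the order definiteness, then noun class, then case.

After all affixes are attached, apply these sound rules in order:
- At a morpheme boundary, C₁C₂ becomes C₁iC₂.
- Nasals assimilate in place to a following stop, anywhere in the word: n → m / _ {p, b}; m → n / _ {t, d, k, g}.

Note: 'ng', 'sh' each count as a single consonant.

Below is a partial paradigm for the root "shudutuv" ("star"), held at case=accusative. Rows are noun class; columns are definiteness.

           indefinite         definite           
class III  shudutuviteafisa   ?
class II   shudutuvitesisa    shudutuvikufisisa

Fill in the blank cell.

shudutuvikufafisa

Attach definiteness definite -kuf → shudutuvkuf.
Attach noun class class III -af → shudutuvkufaf.
Attach case accusative -sa → shudutuvkufafsa.
Apply epenthesis: shudutuvkufafsa → shudutuvikufafisa.
Nasal assimilation: no change.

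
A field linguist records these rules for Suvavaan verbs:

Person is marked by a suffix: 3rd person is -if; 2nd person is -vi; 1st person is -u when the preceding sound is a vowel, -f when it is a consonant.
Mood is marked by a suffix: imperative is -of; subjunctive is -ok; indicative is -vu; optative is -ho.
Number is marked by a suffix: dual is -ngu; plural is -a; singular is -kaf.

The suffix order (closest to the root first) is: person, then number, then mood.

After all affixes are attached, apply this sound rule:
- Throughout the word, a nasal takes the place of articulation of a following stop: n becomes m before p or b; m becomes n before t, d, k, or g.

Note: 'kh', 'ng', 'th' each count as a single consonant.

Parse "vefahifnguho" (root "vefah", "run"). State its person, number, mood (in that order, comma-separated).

Segment: vefah-if-ngu-ho.
person: -if → 3rd person.
number: -ngu → dual.
mood: -ho → optative.

3rd person, dual, optative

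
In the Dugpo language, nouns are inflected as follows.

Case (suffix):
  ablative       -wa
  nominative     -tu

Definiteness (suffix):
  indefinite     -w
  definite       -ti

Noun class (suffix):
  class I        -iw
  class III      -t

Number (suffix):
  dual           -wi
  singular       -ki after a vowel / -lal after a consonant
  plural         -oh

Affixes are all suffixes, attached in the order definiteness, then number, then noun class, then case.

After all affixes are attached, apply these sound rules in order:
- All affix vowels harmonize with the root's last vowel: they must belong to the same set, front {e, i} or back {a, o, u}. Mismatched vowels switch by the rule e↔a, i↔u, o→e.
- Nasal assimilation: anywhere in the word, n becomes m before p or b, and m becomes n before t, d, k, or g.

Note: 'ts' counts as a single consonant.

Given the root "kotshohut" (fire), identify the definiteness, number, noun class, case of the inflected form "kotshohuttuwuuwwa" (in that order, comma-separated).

Segment: kotshohut-ti-wi-iw-wa.
definiteness: -ti → definite.
number: -wi → dual.
noun class: -iw → class I.
case: -wa → ablative.

definite, dual, class I, ablative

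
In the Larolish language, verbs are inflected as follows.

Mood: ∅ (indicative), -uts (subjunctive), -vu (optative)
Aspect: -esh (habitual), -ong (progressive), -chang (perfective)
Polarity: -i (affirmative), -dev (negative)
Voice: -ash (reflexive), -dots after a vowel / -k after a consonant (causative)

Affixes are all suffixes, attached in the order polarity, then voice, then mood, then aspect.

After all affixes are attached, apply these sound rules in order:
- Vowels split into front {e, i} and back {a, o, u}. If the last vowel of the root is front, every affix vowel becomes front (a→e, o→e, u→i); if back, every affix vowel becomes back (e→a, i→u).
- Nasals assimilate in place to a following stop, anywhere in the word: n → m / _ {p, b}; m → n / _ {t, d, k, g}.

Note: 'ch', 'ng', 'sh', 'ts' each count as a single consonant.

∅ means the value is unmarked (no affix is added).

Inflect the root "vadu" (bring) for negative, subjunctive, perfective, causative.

Attach polarity negative -dev → vadudev.
Attach voice causative -k (after consonant 'v') → vadudevk.
Attach mood subjunctive -uts → vadudevkuts.
Attach aspect perfective -chang → vadudevkutschang.
Apply vowel harmony: vadudevkutschang → vadudavkutschang.
Nasal assimilation: no change.

vadudavkutschang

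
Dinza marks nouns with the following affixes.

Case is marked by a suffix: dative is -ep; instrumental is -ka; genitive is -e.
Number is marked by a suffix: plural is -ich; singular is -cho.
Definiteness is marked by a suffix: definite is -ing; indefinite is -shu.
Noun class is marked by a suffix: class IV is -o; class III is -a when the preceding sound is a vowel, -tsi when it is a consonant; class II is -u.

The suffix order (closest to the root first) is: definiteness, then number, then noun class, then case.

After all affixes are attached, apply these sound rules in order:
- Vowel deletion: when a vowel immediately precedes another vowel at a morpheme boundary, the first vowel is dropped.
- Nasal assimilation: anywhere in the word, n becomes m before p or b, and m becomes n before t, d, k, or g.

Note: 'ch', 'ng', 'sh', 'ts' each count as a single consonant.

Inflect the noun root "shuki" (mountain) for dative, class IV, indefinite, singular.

shukishuchep

Attach definiteness indefinite -shu → shukishu.
Attach number singular -cho → shukishucho.
Attach noun class class IV -o → shukishuchoo.
Attach case dative -ep → shukishuchooep.
Apply vowel deletion: shukishuchooep → shukishuchep.
Nasal assimilation: no change.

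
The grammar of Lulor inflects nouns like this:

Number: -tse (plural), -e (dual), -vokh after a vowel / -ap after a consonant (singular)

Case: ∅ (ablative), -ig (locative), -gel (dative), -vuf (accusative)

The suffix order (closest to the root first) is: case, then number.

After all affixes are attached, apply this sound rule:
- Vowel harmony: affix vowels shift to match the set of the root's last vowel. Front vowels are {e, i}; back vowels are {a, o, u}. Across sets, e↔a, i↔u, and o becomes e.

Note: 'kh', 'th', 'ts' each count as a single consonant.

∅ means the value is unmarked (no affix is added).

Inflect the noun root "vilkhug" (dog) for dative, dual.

Attach case dative -gel → vilkhuggel.
Attach number dual -e → vilkhuggele.
Apply vowel harmony: vilkhuggele → vilkhuggala.

vilkhuggala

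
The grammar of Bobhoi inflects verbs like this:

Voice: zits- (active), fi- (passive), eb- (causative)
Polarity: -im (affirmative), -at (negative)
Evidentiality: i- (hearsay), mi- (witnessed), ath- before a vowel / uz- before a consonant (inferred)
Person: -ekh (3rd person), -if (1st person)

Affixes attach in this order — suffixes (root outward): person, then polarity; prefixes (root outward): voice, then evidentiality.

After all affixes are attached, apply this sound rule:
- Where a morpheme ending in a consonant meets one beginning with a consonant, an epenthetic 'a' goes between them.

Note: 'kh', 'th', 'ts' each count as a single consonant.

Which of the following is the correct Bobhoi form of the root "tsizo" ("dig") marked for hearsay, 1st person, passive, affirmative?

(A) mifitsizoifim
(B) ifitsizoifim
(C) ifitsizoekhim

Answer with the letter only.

B

Attach person 1st person -if → tsizoif.
Attach voice passive fi- → fitsizoif.
Attach polarity affirmative -im → fitsizoifim.
Attach evidentiality hearsay i- → ifitsizoifim.
Epenthesis: no change.
So the correct form is ifitsizoifim, option (B).
(A) mifitsizoifim is wrong: it uses witnessed instead of hearsay for evidentiality.
(C) ifitsizoekhim is wrong: it uses 3rd person instead of 1st person for person.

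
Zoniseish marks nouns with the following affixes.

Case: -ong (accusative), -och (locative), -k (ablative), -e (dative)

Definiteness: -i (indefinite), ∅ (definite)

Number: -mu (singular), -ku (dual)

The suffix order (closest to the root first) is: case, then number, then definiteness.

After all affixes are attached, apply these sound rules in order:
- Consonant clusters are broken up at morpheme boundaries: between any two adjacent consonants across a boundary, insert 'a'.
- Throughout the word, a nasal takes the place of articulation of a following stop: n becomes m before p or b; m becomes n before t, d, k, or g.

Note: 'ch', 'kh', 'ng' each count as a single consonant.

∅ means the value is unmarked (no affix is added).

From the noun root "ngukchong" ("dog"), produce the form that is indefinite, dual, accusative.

Attach case accusative -ong → ngukchongong.
Attach number dual -ku → ngukchongongku.
Attach definiteness indefinite -i → ngukchongongkui.
Apply epenthesis: ngukchongongkui → ngukchongongakui.
Nasal assimilation: no change.

ngukchongongakui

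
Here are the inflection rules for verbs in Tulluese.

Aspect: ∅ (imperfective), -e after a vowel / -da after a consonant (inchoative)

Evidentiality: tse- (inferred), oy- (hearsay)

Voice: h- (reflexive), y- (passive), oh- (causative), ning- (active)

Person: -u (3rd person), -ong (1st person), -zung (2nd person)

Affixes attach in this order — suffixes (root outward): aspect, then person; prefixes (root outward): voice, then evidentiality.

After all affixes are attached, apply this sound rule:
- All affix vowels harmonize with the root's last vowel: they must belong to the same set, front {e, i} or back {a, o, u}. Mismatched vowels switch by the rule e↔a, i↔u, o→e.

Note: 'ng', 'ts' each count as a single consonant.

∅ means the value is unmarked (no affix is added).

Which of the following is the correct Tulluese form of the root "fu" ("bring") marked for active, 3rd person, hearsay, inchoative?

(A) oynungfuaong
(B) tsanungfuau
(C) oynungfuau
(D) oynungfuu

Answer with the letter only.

C

Attach voice active ning- → ningfu.
Attach evidentiality hearsay oy- → oyningfu.
Attach aspect inchoative -e (after vowel 'u') → oyningfue.
Attach person 3rd person -u → oyningfueu.
Apply vowel harmony: oyningfueu → oynungfuau.
So the correct form is oynungfuau, option (C).
(B) tsanungfuau is wrong: it uses inferred instead of hearsay for evidentiality.
(A) oynungfuaong is wrong: it uses 1st person instead of 3rd person for person.
(D) oynungfuu is wrong: it uses imperfective instead of inchoative for aspect.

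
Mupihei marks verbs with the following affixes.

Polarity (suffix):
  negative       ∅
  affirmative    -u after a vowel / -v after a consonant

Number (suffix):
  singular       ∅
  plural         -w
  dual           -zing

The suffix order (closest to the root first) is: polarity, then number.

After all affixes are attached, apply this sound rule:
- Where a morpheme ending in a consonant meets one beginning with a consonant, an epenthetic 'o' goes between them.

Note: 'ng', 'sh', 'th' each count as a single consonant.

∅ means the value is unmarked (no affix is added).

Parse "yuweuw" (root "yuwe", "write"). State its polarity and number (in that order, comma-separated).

Segment: yuwe-u-w.
polarity: -u/v → affirmative.
number: -w → plural.

affirmative, plural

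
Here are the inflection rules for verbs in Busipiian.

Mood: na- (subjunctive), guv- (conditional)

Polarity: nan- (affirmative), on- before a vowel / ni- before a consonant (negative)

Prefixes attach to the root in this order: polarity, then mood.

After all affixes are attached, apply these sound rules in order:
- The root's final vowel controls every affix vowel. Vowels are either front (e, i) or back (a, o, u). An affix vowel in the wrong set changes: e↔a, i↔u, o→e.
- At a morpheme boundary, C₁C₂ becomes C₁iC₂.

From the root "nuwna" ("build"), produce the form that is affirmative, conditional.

guvinaninuwna

Attach polarity affirmative nan- → nannuwna.
Attach mood conditional guv- → guvnannuwna.
Vowel harmony: no change.
Apply epenthesis: guvnannuwna → guvinaninuwna.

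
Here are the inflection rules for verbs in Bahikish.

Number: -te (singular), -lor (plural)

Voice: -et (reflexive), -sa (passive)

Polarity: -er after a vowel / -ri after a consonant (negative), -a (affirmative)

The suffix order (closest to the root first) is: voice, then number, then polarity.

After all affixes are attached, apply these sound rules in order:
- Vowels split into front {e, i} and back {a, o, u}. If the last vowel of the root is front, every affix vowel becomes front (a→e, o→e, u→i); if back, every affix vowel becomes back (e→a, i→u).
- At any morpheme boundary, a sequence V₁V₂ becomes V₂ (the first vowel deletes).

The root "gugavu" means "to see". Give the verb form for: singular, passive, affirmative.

gugavusata

Attach voice passive -sa → gugavusa.
Attach number singular -te → gugavusate.
Attach polarity affirmative -a → gugavusatea.
Apply vowel harmony: gugavusatea → gugavusataa.
Apply vowel deletion: gugavusataa → gugavusata.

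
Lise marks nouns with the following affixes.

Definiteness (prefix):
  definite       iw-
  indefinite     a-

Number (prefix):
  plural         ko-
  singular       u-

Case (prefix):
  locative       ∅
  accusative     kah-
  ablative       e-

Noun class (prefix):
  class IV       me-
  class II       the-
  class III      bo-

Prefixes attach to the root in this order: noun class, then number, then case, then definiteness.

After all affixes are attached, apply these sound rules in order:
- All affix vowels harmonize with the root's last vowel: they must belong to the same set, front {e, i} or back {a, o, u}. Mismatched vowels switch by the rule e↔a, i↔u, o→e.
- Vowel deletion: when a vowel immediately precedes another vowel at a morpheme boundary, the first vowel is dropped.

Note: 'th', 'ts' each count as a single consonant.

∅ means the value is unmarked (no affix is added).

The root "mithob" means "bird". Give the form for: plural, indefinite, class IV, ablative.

akomamithob

Attach noun class class IV me- → memithob.
Attach number plural ko- → komemithob.
Attach case ablative e- → ekomemithob.
Attach definiteness indefinite a- → aekomemithob.
Apply vowel harmony: aekomemithob → aakomamithob.
Apply vowel deletion: aakomamithob → akomamithob.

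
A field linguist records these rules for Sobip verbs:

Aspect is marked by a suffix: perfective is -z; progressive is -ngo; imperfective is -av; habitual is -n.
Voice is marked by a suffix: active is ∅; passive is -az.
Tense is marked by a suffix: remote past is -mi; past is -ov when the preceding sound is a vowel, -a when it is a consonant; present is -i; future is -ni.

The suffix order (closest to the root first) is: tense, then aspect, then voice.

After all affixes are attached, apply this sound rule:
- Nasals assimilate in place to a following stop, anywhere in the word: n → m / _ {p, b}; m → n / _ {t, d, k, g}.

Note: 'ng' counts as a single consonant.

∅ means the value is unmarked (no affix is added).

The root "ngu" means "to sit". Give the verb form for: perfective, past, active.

nguovz

Attach tense past -ov (after vowel 'u') → nguov.
Attach aspect perfective -z → nguovz.
voice = active: zero marking, form stays nguovz.
Nasal assimilation: no change.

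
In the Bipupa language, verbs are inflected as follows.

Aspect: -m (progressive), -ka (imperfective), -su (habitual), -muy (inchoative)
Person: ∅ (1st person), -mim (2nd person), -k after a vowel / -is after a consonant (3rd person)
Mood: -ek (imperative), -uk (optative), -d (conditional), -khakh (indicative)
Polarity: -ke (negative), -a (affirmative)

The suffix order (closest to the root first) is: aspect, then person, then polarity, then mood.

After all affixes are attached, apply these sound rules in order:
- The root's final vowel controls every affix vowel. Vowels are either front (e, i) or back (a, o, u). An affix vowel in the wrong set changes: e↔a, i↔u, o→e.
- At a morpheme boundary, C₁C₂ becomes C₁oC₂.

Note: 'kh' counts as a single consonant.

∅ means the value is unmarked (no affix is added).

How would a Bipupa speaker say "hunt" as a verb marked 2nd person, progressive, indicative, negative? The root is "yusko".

Attach aspect progressive -m → yuskom.
Attach person 2nd person -mim → yuskommim.
Attach polarity negative -ke → yuskommimke.
Attach mood indicative -khakh → yuskommimkekhakh.
Apply vowel harmony: yuskommimkekhakh → yuskommumkakhakh.
Apply epenthesis: yuskommumkakhakh → yuskomomumokakhakh.

yuskomomumokakhakh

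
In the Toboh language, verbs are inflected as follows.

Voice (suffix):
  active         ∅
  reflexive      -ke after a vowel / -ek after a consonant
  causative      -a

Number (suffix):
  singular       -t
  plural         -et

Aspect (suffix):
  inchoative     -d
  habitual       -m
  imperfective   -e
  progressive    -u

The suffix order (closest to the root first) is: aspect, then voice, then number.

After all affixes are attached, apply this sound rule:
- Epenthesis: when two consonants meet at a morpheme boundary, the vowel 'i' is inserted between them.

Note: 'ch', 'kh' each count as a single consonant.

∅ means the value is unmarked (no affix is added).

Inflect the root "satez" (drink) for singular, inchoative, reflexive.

satezidekit

Attach aspect inchoative -d → satezd.
Attach voice reflexive -ek (after consonant 'd') → satezdek.
Attach number singular -t → satezdekt.
Apply epenthesis: satezdekt → satezidekit.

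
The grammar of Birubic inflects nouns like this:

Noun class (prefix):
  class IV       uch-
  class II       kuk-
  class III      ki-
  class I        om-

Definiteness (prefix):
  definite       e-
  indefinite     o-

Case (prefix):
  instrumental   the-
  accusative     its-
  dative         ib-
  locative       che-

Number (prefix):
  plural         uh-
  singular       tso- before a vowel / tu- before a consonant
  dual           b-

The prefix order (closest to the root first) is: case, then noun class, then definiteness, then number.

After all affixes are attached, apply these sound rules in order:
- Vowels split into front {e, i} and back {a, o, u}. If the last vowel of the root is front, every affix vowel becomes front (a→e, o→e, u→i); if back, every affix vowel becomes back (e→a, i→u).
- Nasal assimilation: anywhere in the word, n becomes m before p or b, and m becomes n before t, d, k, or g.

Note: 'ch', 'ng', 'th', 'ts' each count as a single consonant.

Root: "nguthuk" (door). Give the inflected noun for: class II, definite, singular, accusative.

Attach case accusative its- → itsnguthuk.
Attach noun class class II kuk- → kukitsnguthuk.
Attach definiteness definite e- → ekukitsnguthuk.
Attach number singular tso- (before vowel 'e') → tsoekukitsnguthuk.
Apply vowel harmony: tsoekukitsnguthuk → tsoakukutsnguthuk.
Nasal assimilation: no change.

tsoakukutsnguthuk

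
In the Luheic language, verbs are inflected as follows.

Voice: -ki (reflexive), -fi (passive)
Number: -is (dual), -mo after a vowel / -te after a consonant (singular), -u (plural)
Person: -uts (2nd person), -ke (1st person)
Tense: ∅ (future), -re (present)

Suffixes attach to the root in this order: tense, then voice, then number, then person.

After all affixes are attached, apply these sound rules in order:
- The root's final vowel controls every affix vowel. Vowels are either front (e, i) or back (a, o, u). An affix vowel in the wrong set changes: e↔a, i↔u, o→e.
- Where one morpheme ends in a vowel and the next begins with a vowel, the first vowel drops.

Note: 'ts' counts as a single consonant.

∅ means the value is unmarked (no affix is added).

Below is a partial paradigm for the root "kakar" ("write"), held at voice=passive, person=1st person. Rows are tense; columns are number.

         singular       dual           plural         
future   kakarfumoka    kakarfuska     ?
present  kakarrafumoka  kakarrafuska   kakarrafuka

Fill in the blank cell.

kakarfuka

tense = future: zero marking, form stays kakar.
Attach voice passive -fi → kakarfi.
Attach number plural -u → kakarfiu.
Attach person 1st person -ke → kakarfiuke.
Apply vowel harmony: kakarfiuke → kakarfuuka.
Apply vowel deletion: kakarfuuka → kakarfuka.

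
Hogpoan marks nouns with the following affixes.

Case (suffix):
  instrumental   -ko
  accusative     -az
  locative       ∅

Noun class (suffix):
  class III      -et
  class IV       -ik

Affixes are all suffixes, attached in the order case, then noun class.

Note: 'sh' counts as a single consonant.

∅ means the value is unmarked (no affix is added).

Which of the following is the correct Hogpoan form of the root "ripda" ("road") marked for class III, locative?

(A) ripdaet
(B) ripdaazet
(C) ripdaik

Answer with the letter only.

case = locative: zero marking, form stays ripda.
Attach noun class class III -et → ripdaet.
So the correct form is ripdaet, option (A).
(C) ripdaik is wrong: it uses class IV instead of class III for noun class.
(B) ripdaazet is wrong: it uses accusative instead of locative for case.

A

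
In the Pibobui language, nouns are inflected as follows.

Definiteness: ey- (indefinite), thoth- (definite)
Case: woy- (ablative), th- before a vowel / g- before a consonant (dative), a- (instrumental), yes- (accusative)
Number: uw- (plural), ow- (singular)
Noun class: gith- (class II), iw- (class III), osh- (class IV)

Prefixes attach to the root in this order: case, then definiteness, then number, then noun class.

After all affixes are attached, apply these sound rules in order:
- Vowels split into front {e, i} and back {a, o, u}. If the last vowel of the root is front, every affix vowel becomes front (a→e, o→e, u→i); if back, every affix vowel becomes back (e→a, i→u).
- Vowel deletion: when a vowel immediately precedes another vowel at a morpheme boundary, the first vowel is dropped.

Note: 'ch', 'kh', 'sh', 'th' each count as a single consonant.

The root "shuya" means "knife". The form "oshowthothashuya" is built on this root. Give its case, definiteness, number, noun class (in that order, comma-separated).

Segment: osh-ow-thoth-a-shuya.
case: a- → instrumental.
definiteness: thoth- → definite.
number: ow- → singular.
noun class: osh- → class IV.

instrumental, definite, singular, class IV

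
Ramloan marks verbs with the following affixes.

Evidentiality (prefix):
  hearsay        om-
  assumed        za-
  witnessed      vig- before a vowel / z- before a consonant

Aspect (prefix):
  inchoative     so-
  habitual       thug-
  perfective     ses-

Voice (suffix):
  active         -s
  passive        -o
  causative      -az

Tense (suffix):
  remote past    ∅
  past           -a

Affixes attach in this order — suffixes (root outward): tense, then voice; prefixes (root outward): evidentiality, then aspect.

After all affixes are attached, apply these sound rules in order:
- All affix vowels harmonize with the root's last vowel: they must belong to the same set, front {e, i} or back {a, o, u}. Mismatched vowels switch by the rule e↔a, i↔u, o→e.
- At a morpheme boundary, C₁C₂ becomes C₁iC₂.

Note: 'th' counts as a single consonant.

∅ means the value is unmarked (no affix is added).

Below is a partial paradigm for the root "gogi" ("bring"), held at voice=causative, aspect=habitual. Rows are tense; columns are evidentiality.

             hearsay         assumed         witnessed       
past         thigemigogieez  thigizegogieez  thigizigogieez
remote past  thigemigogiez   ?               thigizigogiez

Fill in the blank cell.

Attach evidentiality assumed za- → zagogi.
tense = remote past: zero marking, form stays zagogi.
Attach voice causative -az → zagogiaz.
Attach aspect habitual thug- → thugzagogiaz.
Apply vowel harmony: thugzagogiaz → thigzegogiez.
Apply epenthesis: thigzegogiez → thigizegogiez.

thigizegogiez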